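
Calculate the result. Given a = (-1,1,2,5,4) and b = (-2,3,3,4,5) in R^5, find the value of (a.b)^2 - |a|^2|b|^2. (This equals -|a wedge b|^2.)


a . b = (-1)*(-2) + 1*3 + 2*3 + 5*4 + 4*5
= 2 + 3 + 6 + 20 + 20 = 51
|a|^2 = (-1)^2 + 1^2 + 2^2 + 5^2 + 4^2 = 47
|b|^2 = (-2)^2 + 3^2 + 3^2 + 4^2 + 5^2 = 63
(a.b)^2 = 51^2 = 2601
|a|^2 * |b|^2 = 47 * 63 = 2961
Result = 2601 - 2961 = -360


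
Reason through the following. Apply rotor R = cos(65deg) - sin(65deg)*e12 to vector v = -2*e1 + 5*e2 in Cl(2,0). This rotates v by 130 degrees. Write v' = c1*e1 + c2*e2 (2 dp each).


Rotor R = cos(65deg) - sin(65deg)*e12
Rotation angle theta = 2 * 65 = 130 degrees
v' = R*v*~R rotates v by theta.
cos(130deg) = -0.6428, sin(130deg) = 0.7660
v'_1 = -2*cos(130deg) - 5*sin(130deg)
= -2*(-0.6428) - 5*0.7660
= -2.54
v'_2 = -2*sin(130deg) + 5*cos(130deg)
= -2*0.7660 + 5*(-0.6428)
= -4.75
v' = -2.54*e1 - 4.75*e2


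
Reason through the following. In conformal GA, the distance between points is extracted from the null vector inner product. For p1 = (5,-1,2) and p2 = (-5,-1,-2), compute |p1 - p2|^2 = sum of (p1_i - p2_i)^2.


p1 - p2 = (10, 0, 4)
|p1 - p2|^2 = 10^2 + 0^2 + 4^2
= 100 + 0 + 16
= 116


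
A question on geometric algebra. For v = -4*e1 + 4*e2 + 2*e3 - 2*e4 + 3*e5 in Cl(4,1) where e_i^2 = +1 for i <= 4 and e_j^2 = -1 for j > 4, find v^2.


v^2 = sum of c_i^2 * e_i^2
Positive signature terms (e_i^2 = +1): (-4)^2 + 4^2 + 2^2 + (-2)^2 = 40
Negative signature terms (e_j^2 = -1): 3^2 = 9
v^2 = 40 - 9 = 31


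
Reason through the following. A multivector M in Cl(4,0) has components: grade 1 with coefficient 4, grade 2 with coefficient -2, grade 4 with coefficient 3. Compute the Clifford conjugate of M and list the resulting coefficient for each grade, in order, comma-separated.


Clifford conjugate sign for grade k: (-1)^(k(k+1)/2)
Grade 1: (-1)^(1*2/2) = (-1)^1 = -1, coeff 4 -> -4
Grade 2: (-1)^(2*3/2) = (-1)^3 = -1, coeff -2 -> 2
Grade 4: (-1)^(4*5/2) = (-1)^10 = 1, coeff 3 -> 3
Conjugated coefficients: -4, 2, 3


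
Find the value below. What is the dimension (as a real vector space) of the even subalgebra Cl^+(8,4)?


Even subalgebra dimension = 2^(n-1)
n = 8 + 4 = 12
2^(12 - 1) = 2^11 = 2048
Verification: sum of C(12,k) for even k = 1 + 66 + 495 + 924 + 495 + 66 + 1 = 2048
Result = 2048


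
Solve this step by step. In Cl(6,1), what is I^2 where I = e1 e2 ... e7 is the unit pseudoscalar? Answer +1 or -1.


The pseudoscalar I = e1...e_n (product of all n generators) of Cl(p,q) satisfies I^2 = (-1)^(q + n(n-1)/2).
p = 6, q = 1, n = p + q = 7
n(n-1)/2 = 7 * 6 / 2 = 21
Exponent = q + n(n-1)/2 = 1 + 21 = 22
I^2 = (-1)^22 = +1


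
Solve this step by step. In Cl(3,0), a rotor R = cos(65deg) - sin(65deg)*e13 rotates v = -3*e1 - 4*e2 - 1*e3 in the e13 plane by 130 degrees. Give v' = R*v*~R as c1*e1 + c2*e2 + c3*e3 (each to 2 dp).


Rotor R = cos(65deg) - sin(65deg)*e13
Rotation angle theta = 2 * 65 = 130 degrees in the e13 plane (e1 -> e3).
The component perpendicular to the plane (e2) is invariant: v'_2 = v2 = -4.00
cos(130deg) = -0.6428, sin(130deg) = 0.7660
v'_1 = v1*cos(theta) - v3*sin(theta) = -3*(-0.6428) - (-1)*0.7660 = 2.69
v'_3 = v1*sin(theta) + v3*cos(theta) = -3*0.7660 + (-1)*(-0.6428) = -1.66
v' = 2.69*e1 - 4.00*e2 - 1.66*e3


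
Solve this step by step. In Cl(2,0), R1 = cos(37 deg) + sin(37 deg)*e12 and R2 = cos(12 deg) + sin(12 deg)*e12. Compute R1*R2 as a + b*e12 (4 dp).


Same-plane rotors commute and their half-angles add:
R1*R2 = cos(a1 + a2) + sin(a1 + a2)*e12.
a1 + a2 = 37 + 12 = 49 deg
cos(49 deg) = 0.6561
sin(49 deg) = 0.7547
R1*R2 = 0.6561 + 0.7547*e12


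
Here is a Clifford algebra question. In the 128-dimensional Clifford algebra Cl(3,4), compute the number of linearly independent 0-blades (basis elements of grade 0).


Number of grade-k basis blades in Cl(p,q) with n = p + q is C(n, k).
n = 3 + 4 = 7
C(7, 0) = 7! / (0! * 7!)
= 5040 / (1 * 5040)
= 1


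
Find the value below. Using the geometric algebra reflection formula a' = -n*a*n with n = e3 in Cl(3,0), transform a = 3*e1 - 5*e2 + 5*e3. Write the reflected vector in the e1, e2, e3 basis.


Reflection formula: a' = -n*a*n, with n = e3 (unit vector, n^2 = 1).
For reflection through hyperplane perp to e3:
The component along e3 flips sign, others stay.
a = (3, -5, 5)
a' = (3, -5, -5)
a' = 3*e1 - 5*e2 - 5*e3


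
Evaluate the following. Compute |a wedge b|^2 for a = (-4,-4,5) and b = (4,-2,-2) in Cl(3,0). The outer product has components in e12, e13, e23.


a wedge b = (a1*b2 - a2*b1)*e12 + (a1*b3 - a3*b1)*e13 + (a2*b3 - a3*b2)*e23
e12 coeff: (-4)*(-2) - (-4)*4 = 8 - (-16) = 24
e13 coeff: (-4)*(-2) - 5*4 = 8 - 20 = -12
e23 coeff: (-4)*(-2) - 5*(-2) = 8 - (-10) = 18
|a wedge b|^2 = 24^2 + (-12)^2 + 18^2
= 576 + 144 + 324
= 1044


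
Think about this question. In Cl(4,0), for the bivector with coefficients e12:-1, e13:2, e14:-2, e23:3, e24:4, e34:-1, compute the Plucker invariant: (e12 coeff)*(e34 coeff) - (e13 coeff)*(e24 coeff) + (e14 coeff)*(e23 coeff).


Plucker relation: af - be + cd
a*f = (-1)*(-1) = 1
b*e = 2*4 = 8
c*d = (-2)*3 = -6
af - be + cd = 1 - 8 + (-6)
= -13


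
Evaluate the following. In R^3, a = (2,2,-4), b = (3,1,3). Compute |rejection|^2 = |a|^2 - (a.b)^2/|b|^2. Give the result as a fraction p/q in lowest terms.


|a|^2 = 2^2 + 2^2 + (-4)^2 = 24
|b|^2 = 3^2 + 1^2 + 3^2 = 19
a . b = 2*3 + 2*1 + (-4)*3 = -4
(a.b)^2 = (-4)^2 = 16
|rej|^2 = 24 - 16/19
= (456 - 16)/19
= 440/19
In lowest terms: 440/19


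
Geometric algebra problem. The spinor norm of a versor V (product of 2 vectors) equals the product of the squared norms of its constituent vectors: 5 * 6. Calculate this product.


Spinor norm N(V) = |v1|^2 * |v2|^2 * ... * |v2|^2
= 5 * 6
Running product: 5, 30
N(V) = 30


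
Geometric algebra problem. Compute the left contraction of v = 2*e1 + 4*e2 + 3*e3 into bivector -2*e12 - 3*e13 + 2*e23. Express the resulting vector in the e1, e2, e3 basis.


Left contraction v _| B = <vB>_1 (grade-1 part of the geometric product vB).
Using e1_|e12 = e2, e2_|e12 = -e1, e1_|e13 = e3, e3_|e13 = -e1, e2_|e23 = e3, e3_|e23 = -e2:
e1 coeff: -v2*b12 - v3*b13 = -(4)*(-2) - (3)*(-3) = 17
e2 coeff: v1*b12 - v3*b23 = (2)*(-2) - (3)*(2) = -10
e3 coeff: v1*b13 + v2*b23 = (2)*(-3) + (4)*(2) = 2
v _| B = 17*e1 - 10*e2 + 2*e3


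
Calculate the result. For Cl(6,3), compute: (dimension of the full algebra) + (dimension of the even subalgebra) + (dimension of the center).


n = 6 + 3 = 9
Total dim = 2^9 = 512
Even subalgebra dim = 2^8 = 256
n is odd, so center dim = 2
Sum = 512 + 256 + 2 = 770


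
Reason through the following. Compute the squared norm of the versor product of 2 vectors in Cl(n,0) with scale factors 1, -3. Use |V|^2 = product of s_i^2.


Each vector v_i has |v_i|^2 = s_i^2
Squared scales: 1^2 = 1, (-3)^2 = 9
|V|^2 = 1 * 9
= 9


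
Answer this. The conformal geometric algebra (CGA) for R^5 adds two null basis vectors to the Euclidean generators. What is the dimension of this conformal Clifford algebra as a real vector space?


The conformal model of R^5 uses Cl(6,1): the 5 Euclidean generators plus two extra orthogonal generators e+ (e+^2 = +1) and e- (e-^2 = -1), from which the null vectors e0, einf are built.
Number of generators m = 5 + 2 = 7.
dim Cl(p,q) = 2^m = 2^7 = 128


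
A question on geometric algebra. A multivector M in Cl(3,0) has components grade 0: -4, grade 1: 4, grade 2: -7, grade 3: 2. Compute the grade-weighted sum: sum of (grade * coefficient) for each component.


Grade-weighted sum = sum of grade_k * coefficient_k
0*(-4) = 0
1*4 = 4
2*(-7) = -14
3*2 = 6
Total = 0 + 4 + (-14) + 6 = -4


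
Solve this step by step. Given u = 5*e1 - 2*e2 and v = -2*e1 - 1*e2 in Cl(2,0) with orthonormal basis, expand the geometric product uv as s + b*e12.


Expand: (5*e1 - 2*e2)(-2*e1 - 1*e2)
= 5*(-2)*e1e1 + 5*(-1)*e1e2 + (-2)*(-2)*e2e1 + (-2)*(-1)*e2e2
Using e1^2 = e2^2 = 1, e2e1 = -e1e2:
Scalar part s = 5*(-2) + (-2)*(-1) = -10 + 2 = -8
Bivector part b = 5*(-1) - (-2)*(-2) = -5 - 4 = -9
uv = -8 - 9*e12


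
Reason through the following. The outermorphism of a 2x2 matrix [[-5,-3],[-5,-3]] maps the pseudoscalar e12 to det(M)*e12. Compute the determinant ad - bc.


The outermorphism of a linear map f sends e1^e2 to f(e1)^f(e2).
f(e1) = -5*e1 - 5*e2
f(e2) = -3*e1 - 3*e2
f(e1) ^ f(e2) = (-5*e1 - 5*e2) ^ (-3*e1 - 3*e2)
= (-5)*(-3)*e12 + (-5)*(-3)*e21
= (15 - 15)*e12
= 0*e12
Coefficient = 0


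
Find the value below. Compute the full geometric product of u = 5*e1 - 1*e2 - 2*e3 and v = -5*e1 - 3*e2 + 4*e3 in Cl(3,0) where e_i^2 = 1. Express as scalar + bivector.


In Cl(3,0): e_i^2 = 1, e_ie_j = -e_je_i for i != j.
Scalar part = u . v = 5*(-5) + (-1)*(-3) + (-2)*4
= -25 + 3 + (-8) = -30
e12 coeff = 5*(-3) - (-1)*(-5) = -15 - 5 = -20
e13 coeff = 5*4 - (-2)*(-5) = 20 - 10 = 10
e23 coeff = (-1)*4 - (-2)*(-3) = -4 - 6 = -10
uv = -30 - 20*e12 + 10*e13 - 10*e23


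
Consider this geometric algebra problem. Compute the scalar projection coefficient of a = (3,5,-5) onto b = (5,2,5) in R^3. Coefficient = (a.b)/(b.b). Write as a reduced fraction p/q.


Projection coefficient = (a . b) / (b . b)
a . b = 3*5 + 5*2 + (-5)*5
= 15 + 10 + (-25) = 0
b . b = 5^2 + 2^2 + 5^2
= 25 + 4 + 25 = 54
Coefficient = 0/54
In lowest terms: 0/1


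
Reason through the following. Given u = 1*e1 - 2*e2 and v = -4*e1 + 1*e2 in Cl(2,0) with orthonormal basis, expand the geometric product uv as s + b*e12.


Expand: (1*e1 - 2*e2)(-4*e1 + 1*e2)
= 1*(-4)*e1e1 + 1*1*e1e2 + (-2)*(-4)*e2e1 + (-2)*1*e2e2
Using e1^2 = e2^2 = 1, e2e1 = -e1e2:
Scalar part s = 1*(-4) + (-2)*1 = -4 + (-2) = -6
Bivector part b = 1*1 - (-2)*(-4) = 1 - 8 = -7
uv = -6 - 7*e12


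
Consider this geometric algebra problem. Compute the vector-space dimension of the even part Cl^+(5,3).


Even subalgebra dimension = 2^(n-1)
n = 5 + 3 = 8
2^(8 - 1) = 2^7 = 128
Verification: sum of C(8,k) for even k = 1 + 28 + 70 + 28 + 1 = 128
Result = 128


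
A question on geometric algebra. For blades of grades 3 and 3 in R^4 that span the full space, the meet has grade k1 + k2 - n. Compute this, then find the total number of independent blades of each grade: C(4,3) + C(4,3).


Meet grade = grade(A) + grade(B) - n
= 3 + 3 - 4 = 2
C(4,3) = 4
C(4,3) = 4
dim_A + dim_B = 4 + 4 = 8


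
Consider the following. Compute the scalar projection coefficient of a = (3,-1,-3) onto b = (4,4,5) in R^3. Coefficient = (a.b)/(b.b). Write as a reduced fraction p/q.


Projection coefficient = (a . b) / (b . b)
a . b = 3*4 + (-1)*4 + (-3)*5
= 12 + (-4) + (-15) = -7
b . b = 4^2 + 4^2 + 5^2
= 16 + 16 + 25 = 57
Coefficient = -7/57
In lowest terms: -7/57


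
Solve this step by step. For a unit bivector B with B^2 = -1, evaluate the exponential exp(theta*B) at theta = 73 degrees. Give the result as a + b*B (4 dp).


For a unit bivector B with B^2 = -1, the exponential series gives
e^(theta*B) = cos(theta) + sin(theta)*B (the GA analogue of Euler's formula).
theta = 73 degrees = 1.27409 rad
cos(73 deg) = 0.2924
sin(73 deg) = 0.9563
exp(theta*B) = 0.2924 + 0.9563*B


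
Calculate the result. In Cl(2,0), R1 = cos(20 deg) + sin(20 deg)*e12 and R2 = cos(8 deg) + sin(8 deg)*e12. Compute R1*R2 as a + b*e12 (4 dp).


Same-plane rotors commute and their half-angles add:
R1*R2 = cos(a1 + a2) + sin(a1 + a2)*e12.
a1 + a2 = 20 + 8 = 28 deg
cos(28 deg) = 0.8829
sin(28 deg) = 0.4695
R1*R2 = 0.8829 + 0.4695*e12


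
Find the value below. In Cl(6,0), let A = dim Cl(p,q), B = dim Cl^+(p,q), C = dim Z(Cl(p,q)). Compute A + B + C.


n = 6 + 0 = 6
Total dim = 2^6 = 64
Even subalgebra dim = 2^5 = 32
n is even, so center dim = 1
Sum = 64 + 32 + 1 = 97


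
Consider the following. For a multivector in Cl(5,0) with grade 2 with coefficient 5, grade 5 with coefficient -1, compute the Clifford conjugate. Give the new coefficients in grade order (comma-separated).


Clifford conjugate sign for grade k: (-1)^(k(k+1)/2)
Grade 2: (-1)^(2*3/2) = (-1)^3 = -1, coeff 5 -> -5
Grade 5: (-1)^(5*6/2) = (-1)^15 = -1, coeff -1 -> 1
Conjugated coefficients: -5, 1


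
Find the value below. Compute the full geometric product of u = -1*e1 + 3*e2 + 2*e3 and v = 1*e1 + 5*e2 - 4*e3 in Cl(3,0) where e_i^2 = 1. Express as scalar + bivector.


In Cl(3,0): e_i^2 = 1, e_ie_j = -e_je_i for i != j.
Scalar part = u . v = (-1)*1 + 3*5 + 2*(-4)
= -1 + 15 + (-8) = 6
e12 coeff = (-1)*5 - 3*1 = -5 - 3 = -8
e13 coeff = (-1)*(-4) - 2*1 = 4 - 2 = 2
e23 coeff = 3*(-4) - 2*5 = -12 - 10 = -22
uv = 6 - 8*e12 + 2*e13 - 22*e23


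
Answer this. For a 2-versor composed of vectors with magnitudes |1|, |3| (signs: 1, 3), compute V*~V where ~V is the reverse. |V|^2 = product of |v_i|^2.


Each vector v_i has |v_i|^2 = s_i^2
Squared scales: 1^2 = 1, 3^2 = 9
|V|^2 = 1 * 9
= 9


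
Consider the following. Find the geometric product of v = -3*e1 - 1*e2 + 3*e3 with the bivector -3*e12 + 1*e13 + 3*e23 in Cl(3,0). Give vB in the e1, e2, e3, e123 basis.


vB has grade-1 (vector) and grade-3 (trivector) parts: vB = (v _| B) + (v ^ B).
Vector part <vB>_1:
  e1: -v2*b12 - v3*b13 = -(-1)*(-3) - (3)*(1) = -6
  e2: v1*b12 - v3*b23 = (-3)*(-3) - (3)*(3) = 0
  e3: v1*b13 + v2*b23 = (-3)*(1) + (-1)*(3) = -6
Trivector part <vB>_3:
  e123: v1*b23 - v2*b13 + v3*b12 = (-3)*(3) - (-1)*(1) + (3)*(-3) = -17
vB = -6*e1 + 0*e2 - 6*e3 - 17*e123


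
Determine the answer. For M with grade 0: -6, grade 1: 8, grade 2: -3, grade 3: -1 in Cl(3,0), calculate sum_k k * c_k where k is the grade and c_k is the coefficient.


Grade-weighted sum = sum of grade_k * coefficient_k
0*(-6) = 0
1*8 = 8
2*(-3) = -6
3*(-1) = -3
Total = 0 + 8 + (-6) + (-3) = -1


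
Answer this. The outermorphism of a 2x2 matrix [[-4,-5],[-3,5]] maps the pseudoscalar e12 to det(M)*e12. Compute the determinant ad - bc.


The outermorphism of a linear map f sends e1^e2 to f(e1)^f(e2).
f(e1) = -4*e1 - 3*e2
f(e2) = -5*e1 + 5*e2
f(e1) ^ f(e2) = (-4*e1 - 3*e2) ^ (-5*e1 + 5*e2)
= (-4)*5*e12 + (-3)*(-5)*e21
= (-20 - 15)*e12
= -35*e12
Coefficient = -35


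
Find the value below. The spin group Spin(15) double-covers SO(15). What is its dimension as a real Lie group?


Spin(n) double-covers SO(n); both have Lie algebra so(n) of dimension n(n-1)/2.
n = 15
n(n-1) = 15 * 14 = 210
dim Spin(15) = 210/2 = 105


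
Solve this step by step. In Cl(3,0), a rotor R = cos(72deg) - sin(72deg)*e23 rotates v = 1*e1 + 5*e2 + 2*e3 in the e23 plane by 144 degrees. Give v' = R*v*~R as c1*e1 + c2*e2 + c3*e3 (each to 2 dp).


Rotor R = cos(72deg) - sin(72deg)*e23
Rotation angle theta = 2 * 72 = 144 degrees in the e23 plane (e2 -> e3).
The component perpendicular to the plane (e1) is invariant: v'_1 = v1 = 1.00
cos(144deg) = -0.8090, sin(144deg) = 0.5878
v'_2 = v2*cos(theta) - v3*sin(theta) = 5*(-0.8090) - 2*0.5878 = -5.22
v'_3 = v2*sin(theta) + v3*cos(theta) = 5*0.5878 + 2*(-0.8090) = 1.32
v' = 1.00*e1 - 5.22*e2 + 1.32*e3


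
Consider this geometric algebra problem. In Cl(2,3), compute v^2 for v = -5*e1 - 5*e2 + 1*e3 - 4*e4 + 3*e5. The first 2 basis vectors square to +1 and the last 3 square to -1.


v^2 = sum of c_i^2 * e_i^2
Positive signature terms (e_i^2 = +1): (-5)^2 + (-5)^2 = 50
Negative signature terms (e_j^2 = -1): 1^2 + (-4)^2 + 3^2 = 26
v^2 = 50 - 26 = 24


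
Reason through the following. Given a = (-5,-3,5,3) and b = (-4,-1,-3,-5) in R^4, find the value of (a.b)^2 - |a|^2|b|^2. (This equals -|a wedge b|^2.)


a . b = (-5)*(-4) + (-3)*(-1) + 5*(-3) + 3*(-5)
= 20 + 3 + (-15) + (-15) = -7
|a|^2 = (-5)^2 + (-3)^2 + 5^2 + 3^2 = 68
|b|^2 = (-4)^2 + (-1)^2 + (-3)^2 + (-5)^2 = 51
(a.b)^2 = (-7)^2 = 49
|a|^2 * |b|^2 = 68 * 51 = 3468
Result = 49 - 3468 = -3419


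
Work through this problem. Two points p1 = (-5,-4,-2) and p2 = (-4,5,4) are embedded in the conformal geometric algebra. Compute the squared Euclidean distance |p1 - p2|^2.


p1 - p2 = (-1, -9, -6)
|p1 - p2|^2 = (-1)^2 + (-9)^2 + (-6)^2
= 1 + 81 + 36
= 118


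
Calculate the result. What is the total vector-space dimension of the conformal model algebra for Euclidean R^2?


The conformal model of R^2 uses Cl(3,1): the 2 Euclidean generators plus two extra orthogonal generators e+ (e+^2 = +1) and e- (e-^2 = -1), from which the null vectors e0, einf are built.
Number of generators m = 2 + 2 = 4.
dim Cl(p,q) = 2^m = 2^4 = 16


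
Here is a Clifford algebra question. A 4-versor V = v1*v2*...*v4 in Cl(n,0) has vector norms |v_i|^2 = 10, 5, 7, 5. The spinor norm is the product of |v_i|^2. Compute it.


Spinor norm N(V) = |v1|^2 * |v2|^2 * ... * |v4|^2
= 10 * 5 * 7 * 5
Running product: 10, 50, 350, 1750
N(V) = 1750


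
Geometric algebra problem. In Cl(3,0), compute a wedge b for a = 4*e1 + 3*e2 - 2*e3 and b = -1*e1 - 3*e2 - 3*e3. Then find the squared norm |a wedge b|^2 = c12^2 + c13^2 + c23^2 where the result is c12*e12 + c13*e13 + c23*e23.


a wedge b = (a1*b2 - a2*b1)*e12 + (a1*b3 - a3*b1)*e13 + (a2*b3 - a3*b2)*e23
e12 coeff: 4*(-3) - 3*(-1) = -12 - (-3) = -9
e13 coeff: 4*(-3) - (-2)*(-1) = -12 - 2 = -14
e23 coeff: 3*(-3) - (-2)*(-3) = -9 - 6 = -15
|a wedge b|^2 = (-9)^2 + (-14)^2 + (-15)^2
= 81 + 196 + 225
= 502


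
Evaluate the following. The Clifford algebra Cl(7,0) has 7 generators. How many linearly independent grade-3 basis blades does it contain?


Number of grade-k basis blades in Cl(p,q) with n = p + q is C(n, k).
n = 7 + 0 = 7
C(7, 3) = 7! / (3! * 4!)
= 5040 / (6 * 24)
= 35


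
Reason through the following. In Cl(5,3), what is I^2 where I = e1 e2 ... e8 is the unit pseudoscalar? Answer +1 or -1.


The pseudoscalar I = e1...e_n (product of all n generators) of Cl(p,q) satisfies I^2 = (-1)^(q + n(n-1)/2).
p = 5, q = 3, n = p + q = 8
n(n-1)/2 = 8 * 7 / 2 = 28
Exponent = q + n(n-1)/2 = 3 + 28 = 31
I^2 = (-1)^31 = -1


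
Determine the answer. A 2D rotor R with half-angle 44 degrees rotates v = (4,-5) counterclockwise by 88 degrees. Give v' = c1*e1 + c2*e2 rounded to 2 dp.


Rotor R = cos(44deg) - sin(44deg)*e12
Rotation angle theta = 2 * 44 = 88 degrees
v' = R*v*~R rotates v by theta.
cos(88deg) = 0.0349, sin(88deg) = 0.9994
v'_1 = 4*cos(88deg) - (-5)*sin(88deg)
= 4*0.0349 - (-5)*0.9994
= 5.14
v'_2 = 4*sin(88deg) + (-5)*cos(88deg)
= 4*0.9994 + (-5)*0.0349
= 3.82
v' = 5.14*e1 + 3.82*e2


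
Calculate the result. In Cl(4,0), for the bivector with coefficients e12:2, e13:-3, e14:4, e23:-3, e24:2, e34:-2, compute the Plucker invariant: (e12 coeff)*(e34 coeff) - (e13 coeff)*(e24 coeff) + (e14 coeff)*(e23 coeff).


Plucker relation: af - be + cd
a*f = 2*(-2) = -4
b*e = (-3)*2 = -6
c*d = 4*(-3) = -12
af - be + cd = -4 - (-6) + (-12)
= -10


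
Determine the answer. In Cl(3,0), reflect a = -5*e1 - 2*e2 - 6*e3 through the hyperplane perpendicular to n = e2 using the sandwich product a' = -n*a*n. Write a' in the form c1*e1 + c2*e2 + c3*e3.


Reflection formula: a' = -n*a*n, with n = e2 (unit vector, n^2 = 1).
For reflection through hyperplane perp to e2:
The component along e2 flips sign, others stay.
a = (-5, -2, -6)
a' = (-5, 2, -6)
a' = -5*e1 + 2*e2 - 6*e3


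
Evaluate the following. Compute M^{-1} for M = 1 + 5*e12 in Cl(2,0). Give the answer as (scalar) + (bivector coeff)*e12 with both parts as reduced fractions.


M = 1 + 5*e12, where e12^2 = -1.
Since M commutes with its reverse ~M = a - b*e12, M * ~M = a^2 - b^2*e12^2 = a^2 + b^2.
So M^{-1} = ~M / (a^2 + b^2) = (a - b*e12)/(a^2 + b^2).
a^2 + b^2 = 1 + 25 = 26
Scalar part = 1/26 = 1/26
Bivector coeff = -5/26 = -5/26
M^{-1} = 1/26 - 5/26*e12


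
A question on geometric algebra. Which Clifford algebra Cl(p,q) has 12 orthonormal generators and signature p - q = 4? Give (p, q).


We need p + q = 12 and p - q = 4.
Adding: 2p = 12 + 4 = 16, so p = 8.
Then q = 12 - 8 = 4.
(p, q) = (8, 4)


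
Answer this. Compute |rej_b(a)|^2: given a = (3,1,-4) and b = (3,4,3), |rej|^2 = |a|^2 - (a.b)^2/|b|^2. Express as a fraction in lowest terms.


|a|^2 = 3^2 + 1^2 + (-4)^2 = 26
|b|^2 = 3^2 + 4^2 + 3^2 = 34
a . b = 3*3 + 1*4 + (-4)*3 = 1
(a.b)^2 = 1^2 = 1
|rej|^2 = 26 - 1/34
= (884 - 1)/34
= 883/34
In lowest terms: 883/34


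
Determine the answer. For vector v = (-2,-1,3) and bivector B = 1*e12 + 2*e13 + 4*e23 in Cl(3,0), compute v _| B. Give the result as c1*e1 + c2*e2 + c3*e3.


Left contraction v _| B = <vB>_1 (grade-1 part of the geometric product vB).
Using e1_|e12 = e2, e2_|e12 = -e1, e1_|e13 = e3, e3_|e13 = -e1, e2_|e23 = e3, e3_|e23 = -e2:
e1 coeff: -v2*b12 - v3*b13 = -(-1)*(1) - (3)*(2) = -5
e2 coeff: v1*b12 - v3*b23 = (-2)*(1) - (3)*(4) = -14
e3 coeff: v1*b13 + v2*b23 = (-2)*(2) + (-1)*(4) = -8
v _| B = -5*e1 - 14*e2 - 8*e3


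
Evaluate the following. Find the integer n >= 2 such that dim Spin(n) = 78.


dim Spin(n) = dim so(n) = n(n-1)/2.
Solve n(n-1)/2 = 78, i.e. n^2 - n - 156 = 0.
Discriminant = 1 + 8*78 = 625
n = (1 + sqrt(625))/2 = (1 + 25)/2 = 13


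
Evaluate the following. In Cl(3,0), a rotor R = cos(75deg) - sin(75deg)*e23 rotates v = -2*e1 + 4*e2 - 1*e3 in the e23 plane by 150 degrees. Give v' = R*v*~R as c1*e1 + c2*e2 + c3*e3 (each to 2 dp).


Rotor R = cos(75deg) - sin(75deg)*e23
Rotation angle theta = 2 * 75 = 150 degrees in the e23 plane (e2 -> e3).
The component perpendicular to the plane (e1) is invariant: v'_1 = v1 = -2.00
cos(150deg) = -0.8660, sin(150deg) = 0.5000
v'_2 = v2*cos(theta) - v3*sin(theta) = 4*(-0.8660) - (-1)*0.5000 = -2.96
v'_3 = v2*sin(theta) + v3*cos(theta) = 4*0.5000 + (-1)*(-0.8660) = 2.87
v' = -2.00*e1 - 2.96*e2 + 2.87*e3


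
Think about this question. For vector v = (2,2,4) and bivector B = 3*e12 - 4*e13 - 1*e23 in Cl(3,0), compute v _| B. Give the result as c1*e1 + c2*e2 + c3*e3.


Left contraction v _| B = <vB>_1 (grade-1 part of the geometric product vB).
Using e1_|e12 = e2, e2_|e12 = -e1, e1_|e13 = e3, e3_|e13 = -e1, e2_|e23 = e3, e3_|e23 = -e2:
e1 coeff: -v2*b12 - v3*b13 = -(2)*(3) - (4)*(-4) = 10
e2 coeff: v1*b12 - v3*b23 = (2)*(3) - (4)*(-1) = 10
e3 coeff: v1*b13 + v2*b23 = (2)*(-4) + (2)*(-1) = -10
v _| B = 10*e1 + 10*e2 - 10*e3


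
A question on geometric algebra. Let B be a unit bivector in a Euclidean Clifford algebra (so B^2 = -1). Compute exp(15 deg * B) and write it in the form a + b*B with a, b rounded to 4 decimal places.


For a unit bivector B with B^2 = -1, the exponential series gives
e^(theta*B) = cos(theta) + sin(theta)*B (the GA analogue of Euler's formula).
theta = 15 degrees = 0.261799 rad
cos(15 deg) = 0.9659
sin(15 deg) = 0.2588
exp(theta*B) = 0.9659 + 0.2588*B


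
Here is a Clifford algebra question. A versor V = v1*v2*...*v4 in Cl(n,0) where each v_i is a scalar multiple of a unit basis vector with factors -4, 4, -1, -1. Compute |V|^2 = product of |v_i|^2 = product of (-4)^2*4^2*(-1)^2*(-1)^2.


Each vector v_i has |v_i|^2 = s_i^2
Squared scales: (-4)^2 = 16, 4^2 = 16, (-1)^2 = 1, (-1)^2 = 1
|V|^2 = 16 * 16 * 1 * 1
= 256


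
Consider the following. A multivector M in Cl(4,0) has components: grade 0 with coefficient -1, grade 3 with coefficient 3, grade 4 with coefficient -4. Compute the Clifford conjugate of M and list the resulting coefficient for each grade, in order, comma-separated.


Clifford conjugate sign for grade k: (-1)^(k(k+1)/2)
Grade 0: (-1)^(0*1/2) = (-1)^0 = 1, coeff -1 -> -1
Grade 3: (-1)^(3*4/2) = (-1)^6 = 1, coeff 3 -> 3
Grade 4: (-1)^(4*5/2) = (-1)^10 = 1, coeff -4 -> -4
Conjugated coefficients: -1, 3, -4


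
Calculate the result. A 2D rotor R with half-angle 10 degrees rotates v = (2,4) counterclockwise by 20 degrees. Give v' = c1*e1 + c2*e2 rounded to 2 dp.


Rotor R = cos(10deg) - sin(10deg)*e12
Rotation angle theta = 2 * 10 = 20 degrees
v' = R*v*~R rotates v by theta.
cos(20deg) = 0.9397, sin(20deg) = 0.3420
v'_1 = 2*cos(20deg) - 4*sin(20deg)
= 2*0.9397 - 4*0.3420
= 0.51
v'_2 = 2*sin(20deg) + 4*cos(20deg)
= 2*0.3420 + 4*0.9397
= 4.44
v' = 0.51*e1 + 4.44*e2


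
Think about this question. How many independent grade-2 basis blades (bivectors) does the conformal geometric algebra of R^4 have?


The conformal model of R^4 uses Cl(5,1) with m = 4 + 2 = 6 generators.
Number of grade-2 blades = C(m, 2) = C(6, 2)
= 6*5/2 = 15


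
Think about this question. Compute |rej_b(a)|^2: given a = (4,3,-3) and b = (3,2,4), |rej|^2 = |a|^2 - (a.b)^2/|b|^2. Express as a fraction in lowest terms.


|a|^2 = 4^2 + 3^2 + (-3)^2 = 34
|b|^2 = 3^2 + 2^2 + 4^2 = 29
a . b = 4*3 + 3*2 + (-3)*4 = 6
(a.b)^2 = 6^2 = 36
|rej|^2 = 34 - 36/29
= (986 - 36)/29
= 950/29
In lowest terms: 950/29


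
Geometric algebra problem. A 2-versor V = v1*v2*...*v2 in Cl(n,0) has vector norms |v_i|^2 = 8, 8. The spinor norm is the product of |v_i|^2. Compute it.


Spinor norm N(V) = |v1|^2 * |v2|^2 * ... * |v2|^2
= 8 * 8
Running product: 8, 64
N(V) = 64


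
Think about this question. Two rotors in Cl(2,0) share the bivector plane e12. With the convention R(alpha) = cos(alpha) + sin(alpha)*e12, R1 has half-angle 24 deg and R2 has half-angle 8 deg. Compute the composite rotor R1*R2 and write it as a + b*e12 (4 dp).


Same-plane rotors commute and their half-angles add:
R1*R2 = cos(a1 + a2) + sin(a1 + a2)*e12.
a1 + a2 = 24 + 8 = 32 deg
cos(32 deg) = 0.8480
sin(32 deg) = 0.5299
R1*R2 = 0.8480 + 0.5299*e12


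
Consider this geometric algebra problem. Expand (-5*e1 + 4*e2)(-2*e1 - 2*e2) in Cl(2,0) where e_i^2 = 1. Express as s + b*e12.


Expand: (-5*e1 + 4*e2)(-2*e1 - 2*e2)
= (-5)*(-2)*e1e1 + (-5)*(-2)*e1e2 + 4*(-2)*e2e1 + 4*(-2)*e2e2
Using e1^2 = e2^2 = 1, e2e1 = -e1e2:
Scalar part s = (-5)*(-2) + 4*(-2) = 10 + (-8) = 2
Bivector part b = (-5)*(-2) - 4*(-2) = 10 - (-8) = 18
uv = 2 + 18*e12


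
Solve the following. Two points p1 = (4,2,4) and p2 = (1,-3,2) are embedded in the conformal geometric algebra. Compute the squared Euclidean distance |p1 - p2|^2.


p1 - p2 = (3, 5, 2)
|p1 - p2|^2 = 3^2 + 5^2 + 2^2
= 9 + 25 + 4
= 38


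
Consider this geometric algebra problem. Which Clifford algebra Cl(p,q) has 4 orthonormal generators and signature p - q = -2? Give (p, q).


We need p + q = 4 and p - q = -2.
Adding: 2p = 4 + (-2) = 2, so p = 1.
Then q = 4 - 1 = 3.
(p, q) = (1, 3)


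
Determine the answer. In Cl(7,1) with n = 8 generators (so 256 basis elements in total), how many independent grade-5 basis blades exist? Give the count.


Number of grade-k basis blades in Cl(p,q) with n = p + q is C(n, k).
n = 7 + 1 = 8
C(8, 5) = 8! / (5! * 3!)
= 40320 / (120 * 6)
= 56


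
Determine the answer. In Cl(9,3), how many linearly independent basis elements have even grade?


Even subalgebra dimension = 2^(n-1)
n = 9 + 3 = 12
2^(12 - 1) = 2^11 = 2048
Verification: sum of C(12,k) for even k = 1 + 66 + 495 + 924 + 495 + 66 + 1 = 2048
Result = 2048


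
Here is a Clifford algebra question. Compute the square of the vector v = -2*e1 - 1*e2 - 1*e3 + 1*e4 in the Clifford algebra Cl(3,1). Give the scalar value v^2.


v^2 = sum of c_i^2 * e_i^2
Positive signature terms (e_i^2 = +1): (-2)^2 + (-1)^2 + (-1)^2 = 6
Negative signature terms (e_j^2 = -1): 1^2 = 1
v^2 = 6 - 1 = 5


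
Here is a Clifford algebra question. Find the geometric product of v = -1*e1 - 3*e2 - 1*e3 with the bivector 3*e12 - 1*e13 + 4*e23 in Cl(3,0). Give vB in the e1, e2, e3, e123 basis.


vB has grade-1 (vector) and grade-3 (trivector) parts: vB = (v _| B) + (v ^ B).
Vector part <vB>_1:
  e1: -v2*b12 - v3*b13 = -(-3)*(3) - (-1)*(-1) = 8
  e2: v1*b12 - v3*b23 = (-1)*(3) - (-1)*(4) = 1
  e3: v1*b13 + v2*b23 = (-1)*(-1) + (-3)*(4) = -11
Trivector part <vB>_3:
  e123: v1*b23 - v2*b13 + v3*b12 = (-1)*(4) - (-3)*(-1) + (-1)*(3) = -10
vB = 8*e1 + 1*e2 - 11*e3 - 10*e123


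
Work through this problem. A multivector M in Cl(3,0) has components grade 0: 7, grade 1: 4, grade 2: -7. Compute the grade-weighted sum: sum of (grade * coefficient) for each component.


Grade-weighted sum = sum of grade_k * coefficient_k
0*7 = 0
1*4 = 4
2*(-7) = -14
Total = 0 + 4 + (-14) = -10


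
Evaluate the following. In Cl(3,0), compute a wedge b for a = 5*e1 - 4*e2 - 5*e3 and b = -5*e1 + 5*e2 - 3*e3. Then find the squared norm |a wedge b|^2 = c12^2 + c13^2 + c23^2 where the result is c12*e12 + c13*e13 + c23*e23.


a wedge b = (a1*b2 - a2*b1)*e12 + (a1*b3 - a3*b1)*e13 + (a2*b3 - a3*b2)*e23
e12 coeff: 5*5 - (-4)*(-5) = 25 - 20 = 5
e13 coeff: 5*(-3) - (-5)*(-5) = -15 - 25 = -40
e23 coeff: (-4)*(-3) - (-5)*5 = 12 - (-25) = 37
|a wedge b|^2 = 5^2 + (-40)^2 + 37^2
= 25 + 1600 + 1369
= 2994


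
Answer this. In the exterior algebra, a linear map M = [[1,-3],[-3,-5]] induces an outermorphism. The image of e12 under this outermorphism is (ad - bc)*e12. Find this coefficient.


The outermorphism of a linear map f sends e1^e2 to f(e1)^f(e2).
f(e1) = 1*e1 - 3*e2
f(e2) = -3*e1 - 5*e2
f(e1) ^ f(e2) = (1*e1 - 3*e2) ^ (-3*e1 - 5*e2)
= 1*(-5)*e12 + (-3)*(-3)*e21
= (-5 - 9)*e12
= -14*e12
Coefficient = -14


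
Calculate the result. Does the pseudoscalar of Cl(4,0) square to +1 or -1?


The pseudoscalar I = e1...e_n (product of all n generators) of Cl(p,q) satisfies I^2 = (-1)^(q + n(n-1)/2).
p = 4, q = 0, n = p + q = 4
n(n-1)/2 = 4 * 3 / 2 = 6
Exponent = q + n(n-1)/2 = 0 + 6 = 6
I^2 = (-1)^6 = +1


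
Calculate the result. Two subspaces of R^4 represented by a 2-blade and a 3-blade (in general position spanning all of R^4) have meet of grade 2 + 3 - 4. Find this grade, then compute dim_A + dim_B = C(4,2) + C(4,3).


Meet grade = grade(A) + grade(B) - n
= 2 + 3 - 4 = 1
C(4,2) = 6
C(4,3) = 4
dim_A + dim_B = 6 + 4 = 10


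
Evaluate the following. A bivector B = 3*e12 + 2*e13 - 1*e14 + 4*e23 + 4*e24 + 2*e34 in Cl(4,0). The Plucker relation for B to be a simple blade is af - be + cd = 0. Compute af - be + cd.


Plucker relation: af - be + cd
a*f = 3*2 = 6
b*e = 2*4 = 8
c*d = (-1)*4 = -4
af - be + cd = 6 - 8 + (-4)
= -6


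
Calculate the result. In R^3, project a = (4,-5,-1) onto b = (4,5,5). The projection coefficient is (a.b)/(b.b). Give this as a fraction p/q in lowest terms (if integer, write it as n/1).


Projection coefficient = (a . b) / (b . b)
a . b = 4*4 + (-5)*5 + (-1)*5
= 16 + (-25) + (-5) = -14
b . b = 4^2 + 5^2 + 5^2
= 16 + 25 + 25 = 66
Coefficient = -14/66
In lowest terms: -7/33


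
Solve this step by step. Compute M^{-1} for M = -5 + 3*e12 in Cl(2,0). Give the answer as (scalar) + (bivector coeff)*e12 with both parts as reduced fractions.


M = -5 + 3*e12, where e12^2 = -1.
Since M commutes with its reverse ~M = a - b*e12, M * ~M = a^2 - b^2*e12^2 = a^2 + b^2.
So M^{-1} = ~M / (a^2 + b^2) = (a - b*e12)/(a^2 + b^2).
a^2 + b^2 = 25 + 9 = 34
Scalar part = -5/34 = -5/34
Bivector coeff = -3/34 = -3/34
M^{-1} = -5/34 - 3/34*e12


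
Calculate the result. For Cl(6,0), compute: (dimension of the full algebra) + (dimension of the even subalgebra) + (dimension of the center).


n = 6 + 0 = 6
Total dim = 2^6 = 64
Even subalgebra dim = 2^5 = 32
n is even, so center dim = 1
Sum = 64 + 32 + 1 = 97


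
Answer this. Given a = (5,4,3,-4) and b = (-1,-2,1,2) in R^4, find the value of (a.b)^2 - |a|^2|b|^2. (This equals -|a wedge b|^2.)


a . b = 5*(-1) + 4*(-2) + 3*1 + (-4)*2
= -5 + (-8) + 3 + (-8) = -18
|a|^2 = 5^2 + 4^2 + 3^2 + (-4)^2 = 66
|b|^2 = (-1)^2 + (-2)^2 + 1^2 + 2^2 = 10
(a.b)^2 = (-18)^2 = 324
|a|^2 * |b|^2 = 66 * 10 = 660
Result = 324 - 660 = -336


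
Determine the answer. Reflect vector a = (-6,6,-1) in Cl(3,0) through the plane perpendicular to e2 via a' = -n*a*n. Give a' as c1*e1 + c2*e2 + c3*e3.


Reflection formula: a' = -n*a*n, with n = e2 (unit vector, n^2 = 1).
For reflection through hyperplane perp to e2:
The component along e2 flips sign, others stay.
a = (-6, 6, -1)
a' = (-6, -6, -1)
a' = -6*e1 - 6*e2 - 1*e3


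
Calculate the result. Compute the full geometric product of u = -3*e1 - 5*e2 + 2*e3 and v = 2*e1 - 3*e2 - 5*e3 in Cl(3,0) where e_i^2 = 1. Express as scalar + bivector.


In Cl(3,0): e_i^2 = 1, e_ie_j = -e_je_i for i != j.
Scalar part = u . v = (-3)*2 + (-5)*(-3) + 2*(-5)
= -6 + 15 + (-10) = -1
e12 coeff = (-3)*(-3) - (-5)*2 = 9 - (-10) = 19
e13 coeff = (-3)*(-5) - 2*2 = 15 - 4 = 11
e23 coeff = (-5)*(-5) - 2*(-3) = 25 - (-6) = 31
uv = -1 + 19*e12 + 11*e13 + 31*e23


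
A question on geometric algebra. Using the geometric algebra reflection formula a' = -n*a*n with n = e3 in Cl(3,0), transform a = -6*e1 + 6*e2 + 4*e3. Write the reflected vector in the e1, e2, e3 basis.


Reflection formula: a' = -n*a*n, with n = e3 (unit vector, n^2 = 1).
For reflection through hyperplane perp to e3:
The component along e3 flips sign, others stay.
a = (-6, 6, 4)
a' = (-6, 6, -4)
a' = -6*e1 + 6*e2 - 4*e3


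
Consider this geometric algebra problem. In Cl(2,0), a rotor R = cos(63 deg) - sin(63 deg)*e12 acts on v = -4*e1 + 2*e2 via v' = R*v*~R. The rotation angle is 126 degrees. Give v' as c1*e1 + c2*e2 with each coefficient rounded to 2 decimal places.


Rotor R = cos(63deg) - sin(63deg)*e12
Rotation angle theta = 2 * 63 = 126 degrees
v' = R*v*~R rotates v by theta.
cos(126deg) = -0.5878, sin(126deg) = 0.8090
v'_1 = -4*cos(126deg) - 2*sin(126deg)
= -4*(-0.5878) - 2*0.8090
= 0.73
v'_2 = -4*sin(126deg) + 2*cos(126deg)
= -4*0.8090 + 2*(-0.5878)
= -4.41
v' = 0.73*e1 - 4.41*e2


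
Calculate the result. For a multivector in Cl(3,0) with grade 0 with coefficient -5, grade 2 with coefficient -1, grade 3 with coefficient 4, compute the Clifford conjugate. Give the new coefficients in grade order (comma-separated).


Clifford conjugate sign for grade k: (-1)^(k(k+1)/2)
Grade 0: (-1)^(0*1/2) = (-1)^0 = 1, coeff -5 -> -5
Grade 2: (-1)^(2*3/2) = (-1)^3 = -1, coeff -1 -> 1
Grade 3: (-1)^(3*4/2) = (-1)^6 = 1, coeff 4 -> 4
Conjugated coefficients: -5, 1, 4


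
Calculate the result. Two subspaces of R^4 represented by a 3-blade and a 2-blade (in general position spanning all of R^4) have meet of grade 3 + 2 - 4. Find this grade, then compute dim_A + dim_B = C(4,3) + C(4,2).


Meet grade = grade(A) + grade(B) - n
= 3 + 2 - 4 = 1
C(4,3) = 4
C(4,2) = 6
dim_A + dim_B = 4 + 6 = 10


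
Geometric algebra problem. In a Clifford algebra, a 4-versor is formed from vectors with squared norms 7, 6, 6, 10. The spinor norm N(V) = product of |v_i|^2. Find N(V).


Spinor norm N(V) = |v1|^2 * |v2|^2 * ... * |v4|^2
= 7 * 6 * 6 * 10
Running product: 7, 42, 252, 2520
N(V) = 2520


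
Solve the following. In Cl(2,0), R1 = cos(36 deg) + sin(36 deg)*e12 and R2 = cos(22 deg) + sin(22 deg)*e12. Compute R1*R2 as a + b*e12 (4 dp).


Same-plane rotors commute and their half-angles add:
R1*R2 = cos(a1 + a2) + sin(a1 + a2)*e12.
a1 + a2 = 36 + 22 = 58 deg
cos(58 deg) = 0.5299
sin(58 deg) = 0.8480
R1*R2 = 0.5299 + 0.8480*e12


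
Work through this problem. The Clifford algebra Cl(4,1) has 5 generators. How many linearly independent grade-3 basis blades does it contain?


Number of grade-k basis blades in Cl(p,q) with n = p + q is C(n, k).
n = 4 + 1 = 5
C(5, 3) = 5! / (3! * 2!)
= 120 / (6 * 2)
= 10


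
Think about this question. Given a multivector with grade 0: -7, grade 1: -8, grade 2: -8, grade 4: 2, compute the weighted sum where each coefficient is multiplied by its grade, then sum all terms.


Grade-weighted sum = sum of grade_k * coefficient_k
0*(-7) = 0
1*(-8) = -8
2*(-8) = -16
4*2 = 8
Total = 0 + (-8) + (-16) + 8 = -16


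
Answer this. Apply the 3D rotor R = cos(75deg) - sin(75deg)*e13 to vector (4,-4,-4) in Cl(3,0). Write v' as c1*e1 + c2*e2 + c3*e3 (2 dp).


Rotor R = cos(75deg) - sin(75deg)*e13
Rotation angle theta = 2 * 75 = 150 degrees in the e13 plane (e1 -> e3).
The component perpendicular to the plane (e2) is invariant: v'_2 = v2 = -4.00
cos(150deg) = -0.8660, sin(150deg) = 0.5000
v'_1 = v1*cos(theta) - v3*sin(theta) = 4*(-0.8660) - (-4)*0.5000 = -1.46
v'_3 = v1*sin(theta) + v3*cos(theta) = 4*0.5000 + (-4)*(-0.8660) = 5.46
v' = -1.46*e1 - 4.00*e2 + 5.46*e3


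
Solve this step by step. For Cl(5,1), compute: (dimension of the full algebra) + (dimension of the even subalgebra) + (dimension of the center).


n = 5 + 1 = 6
Total dim = 2^6 = 64
Even subalgebra dim = 2^5 = 32
n is even, so center dim = 1
Sum = 64 + 32 + 1 = 97


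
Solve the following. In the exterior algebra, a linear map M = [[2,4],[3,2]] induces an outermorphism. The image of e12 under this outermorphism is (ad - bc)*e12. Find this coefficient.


The outermorphism of a linear map f sends e1^e2 to f(e1)^f(e2).
f(e1) = 2*e1 + 3*e2
f(e2) = 4*e1 + 2*e2
f(e1) ^ f(e2) = (2*e1 + 3*e2) ^ (4*e1 + 2*e2)
= 2*2*e12 + 3*4*e21
= (4 - 12)*e12
= -8*e12
Coefficient = -8


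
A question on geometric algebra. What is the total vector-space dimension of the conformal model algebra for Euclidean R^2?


The conformal model of R^2 uses Cl(3,1): the 2 Euclidean generators plus two extra orthogonal generators e+ (e+^2 = +1) and e- (e-^2 = -1), from which the null vectors e0, einf are built.
Number of generators m = 2 + 2 = 4.
dim Cl(p,q) = 2^m = 2^4 = 16


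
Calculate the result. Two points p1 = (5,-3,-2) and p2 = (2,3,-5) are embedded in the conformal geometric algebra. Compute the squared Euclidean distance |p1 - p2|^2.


p1 - p2 = (3, -6, 3)
|p1 - p2|^2 = 3^2 + (-6)^2 + 3^2
= 9 + 36 + 9
= 54


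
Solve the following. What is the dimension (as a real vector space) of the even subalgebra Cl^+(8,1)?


Even subalgebra dimension = 2^(n-1)
n = 8 + 1 = 9
2^(9 - 1) = 2^8 = 256
Verification: sum of C(9,k) for even k = 1 + 36 + 126 + 84 + 9 = 256
Result = 256


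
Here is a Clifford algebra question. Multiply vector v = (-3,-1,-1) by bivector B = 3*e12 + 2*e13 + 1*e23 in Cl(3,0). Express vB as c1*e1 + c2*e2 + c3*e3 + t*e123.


vB has grade-1 (vector) and grade-3 (trivector) parts: vB = (v _| B) + (v ^ B).
Vector part <vB>_1:
  e1: -v2*b12 - v3*b13 = -(-1)*(3) - (-1)*(2) = 5
  e2: v1*b12 - v3*b23 = (-3)*(3) - (-1)*(1) = -8
  e3: v1*b13 + v2*b23 = (-3)*(2) + (-1)*(1) = -7
Trivector part <vB>_3:
  e123: v1*b23 - v2*b13 + v3*b12 = (-3)*(1) - (-1)*(2) + (-1)*(3) = -4
vB = 5*e1 - 8*e2 - 7*e3 - 4*e123


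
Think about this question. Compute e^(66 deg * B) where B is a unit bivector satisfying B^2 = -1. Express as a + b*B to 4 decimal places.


For a unit bivector B with B^2 = -1, the exponential series gives
e^(theta*B) = cos(theta) + sin(theta)*B (the GA analogue of Euler's formula).
theta = 66 degrees = 1.151917 rad
cos(66 deg) = 0.4067
sin(66 deg) = 0.9135
exp(theta*B) = 0.4067 + 0.9135*B


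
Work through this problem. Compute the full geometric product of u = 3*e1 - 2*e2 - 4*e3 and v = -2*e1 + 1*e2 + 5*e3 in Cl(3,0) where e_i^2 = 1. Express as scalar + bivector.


In Cl(3,0): e_i^2 = 1, e_ie_j = -e_je_i for i != j.
Scalar part = u . v = 3*(-2) + (-2)*1 + (-4)*5
= -6 + (-2) + (-20) = -28
e12 coeff = 3*1 - (-2)*(-2) = 3 - 4 = -1
e13 coeff = 3*5 - (-4)*(-2) = 15 - 8 = 7
e23 coeff = (-2)*5 - (-4)*1 = -10 - (-4) = -6
uv = -28 - 1*e12 + 7*e13 - 6*e23


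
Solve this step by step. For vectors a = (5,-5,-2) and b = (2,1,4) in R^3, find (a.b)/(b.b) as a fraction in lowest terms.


Projection coefficient = (a . b) / (b . b)
a . b = 5*2 + (-5)*1 + (-2)*4
= 10 + (-5) + (-8) = -3
b . b = 2^2 + 1^2 + 4^2
= 4 + 1 + 16 = 21
Coefficient = -3/21
In lowest terms: -1/7


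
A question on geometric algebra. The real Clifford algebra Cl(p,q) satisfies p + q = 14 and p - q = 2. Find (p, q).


We need p + q = 14 and p - q = 2.
Adding: 2p = 14 + 2 = 16, so p = 8.
Then q = 14 - 8 = 6.
(p, q) = (8, 6)


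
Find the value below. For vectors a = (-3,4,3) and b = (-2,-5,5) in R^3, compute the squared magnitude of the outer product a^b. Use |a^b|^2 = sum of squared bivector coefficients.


a wedge b = (a1*b2 - a2*b1)*e12 + (a1*b3 - a3*b1)*e13 + (a2*b3 - a3*b2)*e23
e12 coeff: (-3)*(-5) - 4*(-2) = 15 - (-8) = 23
e13 coeff: (-3)*5 - 3*(-2) = -15 - (-6) = -9
e23 coeff: 4*5 - 3*(-5) = 20 - (-15) = 35
|a wedge b|^2 = 23^2 + (-9)^2 + 35^2
= 529 + 81 + 1225
= 1835


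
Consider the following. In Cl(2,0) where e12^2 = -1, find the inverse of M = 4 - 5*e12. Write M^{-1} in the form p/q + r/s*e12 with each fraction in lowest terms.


M = 4 - 5*e12, where e12^2 = -1.
Since M commutes with its reverse ~M = a - b*e12, M * ~M = a^2 - b^2*e12^2 = a^2 + b^2.
So M^{-1} = ~M / (a^2 + b^2) = (a - b*e12)/(a^2 + b^2).
a^2 + b^2 = 16 + 25 = 41
Scalar part = 4/41 = 4/41
Bivector coeff = 5/41 = 5/41
M^{-1} = 4/41 + 5/41*e12
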